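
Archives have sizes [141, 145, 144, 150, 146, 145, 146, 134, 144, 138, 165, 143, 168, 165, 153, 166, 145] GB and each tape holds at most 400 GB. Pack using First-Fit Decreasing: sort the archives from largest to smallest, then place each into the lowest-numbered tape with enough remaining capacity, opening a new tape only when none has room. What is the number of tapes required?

9

Sorted descending: 168, 166, 165, 165, 153, 150, 146, 146, 145, 145, 145, 144, 144, 143, 141, 138, 134.
tape 1: place 168 GB, 232 GB left
tape 1: place 166 GB, 66 GB left
tape 2: place 165 GB, 235 GB left
tape 2: place 165 GB, 70 GB left
tape 3: place 153 GB, 247 GB left
tape 3: place 150 GB, 97 GB left
tape 4: place 146 GB, 254 GB left
tape 4: place 146 GB, 108 GB left
tape 5: place 145 GB, 255 GB left
tape 5: place 145 GB, 110 GB left
tape 6: place 145 GB, 255 GB left
tape 6: place 144 GB, 111 GB left
tape 7: place 144 GB, 256 GB left
tape 7: place 143 GB, 113 GB left
tape 8: place 141 GB, 259 GB left
tape 8: place 138 GB, 121 GB left
tape 9: place 134 GB, 266 GB left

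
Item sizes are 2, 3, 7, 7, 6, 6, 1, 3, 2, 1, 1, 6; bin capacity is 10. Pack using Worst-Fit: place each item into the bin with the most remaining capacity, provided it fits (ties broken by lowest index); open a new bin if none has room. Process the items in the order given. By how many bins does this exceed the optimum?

Worst-Fit: [2,3,1,3] [7,1] [7] [6,2] [6,1] [6] → 6 bins.
Total size 45; any packing needs at least ⌈45/10⌉ = 5 bins.
An optimal packing achieves that bound: [7,3] [7,3] [6,2,2] [6,1,1,1] [6] → 5 bins.
Excess: 6 − 5 = 1.

1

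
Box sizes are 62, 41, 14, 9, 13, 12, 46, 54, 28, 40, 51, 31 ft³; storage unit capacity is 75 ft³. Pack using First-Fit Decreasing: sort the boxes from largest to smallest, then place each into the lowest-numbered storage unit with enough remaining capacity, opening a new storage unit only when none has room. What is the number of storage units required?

Sorted descending: 62, 54, 51, 46, 41, 40, 31, 28, 14, 13, 12, 9.
62 ft³ → storage unit 1 (remaining 13 ft³)
54 ft³ → storage unit 2 (remaining 21 ft³)
51 ft³ → storage unit 3 (remaining 24 ft³)
46 ft³ → storage unit 4 (remaining 29 ft³)
41 ft³ → storage unit 5 (remaining 34 ft³)
40 ft³ → storage unit 6 (remaining 35 ft³)
31 ft³ → storage unit 5 (remaining 3 ft³)
28 ft³ → storage unit 4 (remaining 1 ft³)
14 ft³ → storage unit 2 (remaining 7 ft³)
13 ft³ → storage unit 1 (remaining 0 ft³)
12 ft³ → storage unit 3 (remaining 12 ft³)
9 ft³ → storage unit 3 (remaining 3 ft³)
Final storage units: [62,13] [54,14] [51,12,9] [46,28] [41,31] [40].

6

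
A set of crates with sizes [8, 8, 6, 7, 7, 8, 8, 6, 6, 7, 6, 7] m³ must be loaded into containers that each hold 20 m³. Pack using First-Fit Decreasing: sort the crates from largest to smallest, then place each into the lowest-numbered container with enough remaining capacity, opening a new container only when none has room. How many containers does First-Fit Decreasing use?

Sorted descending: 8, 8, 8, 8, 7, 7, 7, 7, 6, 6, 6, 6.
8 m³ → container 1 (remaining 12 m³)
8 m³ → container 1 (remaining 4 m³)
8 m³ → container 2 (remaining 12 m³)
8 m³ → container 2 (remaining 4 m³)
7 m³ → container 3 (remaining 13 m³)
7 m³ → container 3 (remaining 6 m³)
7 m³ → container 4 (remaining 13 m³)
7 m³ → container 4 (remaining 6 m³)
6 m³ → container 3 (remaining 0 m³)
6 m³ → container 4 (remaining 0 m³)
6 m³ → container 5 (remaining 14 m³)
6 m³ → container 5 (remaining 8 m³)

5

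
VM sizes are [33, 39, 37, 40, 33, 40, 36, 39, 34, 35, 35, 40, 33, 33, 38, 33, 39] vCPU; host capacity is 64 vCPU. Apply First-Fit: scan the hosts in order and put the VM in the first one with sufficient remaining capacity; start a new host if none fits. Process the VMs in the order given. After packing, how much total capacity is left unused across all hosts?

host 1: place 33 vCPU, 31 vCPU left
host 2: place 39 vCPU, 25 vCPU left
host 3: place 37 vCPU, 27 vCPU left
host 4: place 40 vCPU, 24 vCPU left
host 5: place 33 vCPU, 31 vCPU left
host 6: place 40 vCPU, 24 vCPU left
host 7: place 36 vCPU, 28 vCPU left
host 8: place 39 vCPU, 25 vCPU left
host 9: place 34 vCPU, 30 vCPU left
host 10: place 35 vCPU, 29 vCPU left
host 11: place 35 vCPU, 29 vCPU left
host 12: place 40 vCPU, 24 vCPU left
host 13: place 33 vCPU, 31 vCPU left
host 14: place 33 vCPU, 31 vCPU left
host 15: place 38 vCPU, 26 vCPU left
host 16: place 33 vCPU, 31 vCPU left
host 17: place 39 vCPU, 25 vCPU left
17 hosts × 64 vCPU = 1088 vCPU; used 617 vCPU; unused 471 vCPU.

471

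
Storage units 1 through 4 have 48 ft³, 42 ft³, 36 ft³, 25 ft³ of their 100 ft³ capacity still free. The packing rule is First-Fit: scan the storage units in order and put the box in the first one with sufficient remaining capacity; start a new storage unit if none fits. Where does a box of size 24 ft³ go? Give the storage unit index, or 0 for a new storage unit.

1

Storage units with room: storage unit 1 (48 ft³), storage unit 2 (42 ft³), storage unit 3 (36 ft³), storage unit 4 (25 ft³).
The first with room is storage unit 1.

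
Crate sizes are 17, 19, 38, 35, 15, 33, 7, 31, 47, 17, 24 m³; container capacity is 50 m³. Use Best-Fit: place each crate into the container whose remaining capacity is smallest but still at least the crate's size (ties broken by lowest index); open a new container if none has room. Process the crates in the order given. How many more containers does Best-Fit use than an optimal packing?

1

Best-Fit: [17,19] [38,7] [35,15] [33,17] [31] [47] [24] → 7 containers.
Total size 283 m³; any packing needs at least ⌈283/50⌉ = 6 containers.
An optimal packing achieves that bound: [47] [38,7] [35,15] [33,17] [31,19] [24,17] → 6 containers.
Excess: 7 − 6 = 1.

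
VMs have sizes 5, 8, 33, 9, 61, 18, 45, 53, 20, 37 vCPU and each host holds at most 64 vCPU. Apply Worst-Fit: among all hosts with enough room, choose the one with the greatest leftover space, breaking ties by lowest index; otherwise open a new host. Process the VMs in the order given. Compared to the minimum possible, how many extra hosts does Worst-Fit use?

Worst-Fit: [5,8,33,9] [61] [18,45] [53] [20,37] → 5 hosts.
Total size 289 vCPU; any packing needs at least ⌈289/64⌉ = 5 hosts.
So 5 is already optimal.

0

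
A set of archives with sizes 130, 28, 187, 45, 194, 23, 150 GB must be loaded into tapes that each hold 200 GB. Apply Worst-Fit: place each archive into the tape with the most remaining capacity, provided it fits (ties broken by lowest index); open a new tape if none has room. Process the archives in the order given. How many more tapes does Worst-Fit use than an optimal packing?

1

Worst-Fit: [130,28] [187] [45,23] [194] [150] → 5 tapes.
Total size 757 GB; any packing needs at least ⌈757/200⌉ = 4 tapes.
An optimal packing achieves that bound: [194] [187] [150,45] [130,28,23] → 4 tapes.
Excess: 5 − 4 = 1.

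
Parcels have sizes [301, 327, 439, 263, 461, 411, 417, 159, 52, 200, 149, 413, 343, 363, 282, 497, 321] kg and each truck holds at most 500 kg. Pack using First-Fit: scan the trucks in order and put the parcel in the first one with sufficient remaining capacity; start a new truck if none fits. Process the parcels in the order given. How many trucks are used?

13

301 kg → truck 1 (remaining 199 kg)
327 kg → truck 2 (remaining 173 kg)
439 kg → truck 3 (remaining 61 kg)
263 kg → truck 4 (remaining 237 kg)
461 kg → truck 5 (remaining 39 kg)
411 kg → truck 6 (remaining 89 kg)
417 kg → truck 7 (remaining 83 kg)
159 kg → truck 1 (remaining 40 kg)
52 kg → truck 2 (remaining 121 kg)
200 kg → truck 4 (remaining 37 kg)
149 kg → truck 8 (remaining 351 kg)
413 kg → truck 9 (remaining 87 kg)
343 kg → truck 8 (remaining 8 kg)
363 kg → truck 10 (remaining 137 kg)
282 kg → truck 11 (remaining 218 kg)
497 kg → truck 12 (remaining 3 kg)
321 kg → truck 13 (remaining 179 kg)
Final trucks: [301,159] [327,52] [439] [263,200] [461] [411] [417] [149,343] [413] [363] [282] [497] [321].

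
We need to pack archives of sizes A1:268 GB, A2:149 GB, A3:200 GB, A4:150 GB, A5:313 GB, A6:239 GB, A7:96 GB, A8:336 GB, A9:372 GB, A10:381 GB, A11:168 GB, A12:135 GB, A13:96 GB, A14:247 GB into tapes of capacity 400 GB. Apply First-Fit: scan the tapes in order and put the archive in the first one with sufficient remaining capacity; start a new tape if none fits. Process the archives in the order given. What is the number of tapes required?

A1 (268 GB) → tape 1 (remaining 132 GB)
A2 (149 GB) → tape 2 (remaining 251 GB)
A3 (200 GB) → tape 2 (remaining 51 GB)
A4 (150 GB) → tape 3 (remaining 250 GB)
A5 (313 GB) → tape 4 (remaining 87 GB)
A6 (239 GB) → tape 3 (remaining 11 GB)
A7 (96 GB) → tape 1 (remaining 36 GB)
A8 (336 GB) → tape 5 (remaining 64 GB)
A9 (372 GB) → tape 6 (remaining 28 GB)
A10 (381 GB) → tape 7 (remaining 19 GB)
A11 (168 GB) → tape 8 (remaining 232 GB)
A12 (135 GB) → tape 8 (remaining 97 GB)
A13 (96 GB) → tape 8 (remaining 1 GB)
A14 (247 GB) → tape 9 (remaining 153 GB)
Final tapes: [268,96] [149,200] [150,239] [313] [336] [372] [381] [168,135,96] [247].

9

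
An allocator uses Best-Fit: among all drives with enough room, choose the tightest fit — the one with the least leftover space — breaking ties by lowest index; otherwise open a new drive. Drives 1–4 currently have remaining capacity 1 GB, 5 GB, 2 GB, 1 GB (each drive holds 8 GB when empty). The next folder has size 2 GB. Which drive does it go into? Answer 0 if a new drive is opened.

3

Drives with room: drive 2 (5 GB), drive 3 (2 GB).
Tightest fit is drive 3 with 2 GB free.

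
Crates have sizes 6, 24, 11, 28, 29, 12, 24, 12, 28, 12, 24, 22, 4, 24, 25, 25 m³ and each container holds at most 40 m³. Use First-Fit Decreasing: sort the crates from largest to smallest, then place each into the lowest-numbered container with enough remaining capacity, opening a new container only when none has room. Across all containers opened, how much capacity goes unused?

90

Sorted descending: 29, 28, 28, 25, 25, 24, 24, 24, 24, 22, 12, 12, 12, 11, 6, 4.
Put 29 m³ in container 1; 11 m³ remain.
Put 28 m³ in container 2; 12 m³ remain.
Put 28 m³ in container 3; 12 m³ remain.
Put 25 m³ in container 4; 15 m³ remain.
Put 25 m³ in container 5; 15 m³ remain.
Put 24 m³ in container 6; 16 m³ remain.
Put 24 m³ in container 7; 16 m³ remain.
Put 24 m³ in container 8; 16 m³ remain.
Put 24 m³ in container 9; 16 m³ remain.
Put 22 m³ in container 10; 18 m³ remain.
Put 12 m³ in container 2; 0 m³ remain.
Put 12 m³ in container 3; 0 m³ remain.
Put 12 m³ in container 4; 3 m³ remain.
Put 11 m³ in container 1; 0 m³ remain.
Put 6 m³ in container 5; 9 m³ remain.
Put 4 m³ in container 5; 5 m³ remain.
10 containers × 40 m³ = 400 m³; used 310 m³; unused 90 m³.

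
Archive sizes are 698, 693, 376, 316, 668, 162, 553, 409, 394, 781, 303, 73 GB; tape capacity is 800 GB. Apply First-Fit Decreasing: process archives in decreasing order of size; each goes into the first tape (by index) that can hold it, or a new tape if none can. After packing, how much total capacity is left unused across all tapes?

974

Sorted descending: 781, 698, 693, 668, 553, 409, 394, 376, 316, 303, 162, 73.
Put 781 GB in tape 1; 19 GB remain.
Put 698 GB in tape 2; 102 GB remain.
Put 693 GB in tape 3; 107 GB remain.
Put 668 GB in tape 4; 132 GB remain.
Put 553 GB in tape 5; 247 GB remain.
Put 409 GB in tape 6; 391 GB remain.
Put 394 GB in tape 7; 406 GB remain.
Put 376 GB in tape 6; 15 GB remain.
Put 316 GB in tape 7; 90 GB remain.
Put 303 GB in tape 8; 497 GB remain.
Put 162 GB in tape 5; 85 GB remain.
Put 73 GB in tape 2; 29 GB remain.
8 tapes × 800 GB = 6400 GB; used 5426 GB; unused 974 GB.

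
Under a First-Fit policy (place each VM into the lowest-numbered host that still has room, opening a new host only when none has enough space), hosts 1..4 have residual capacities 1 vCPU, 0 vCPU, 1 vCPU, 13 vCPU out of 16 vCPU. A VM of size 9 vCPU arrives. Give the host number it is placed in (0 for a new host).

Hosts with room: host 4 (13 vCPU).
The first with room is host 4.

4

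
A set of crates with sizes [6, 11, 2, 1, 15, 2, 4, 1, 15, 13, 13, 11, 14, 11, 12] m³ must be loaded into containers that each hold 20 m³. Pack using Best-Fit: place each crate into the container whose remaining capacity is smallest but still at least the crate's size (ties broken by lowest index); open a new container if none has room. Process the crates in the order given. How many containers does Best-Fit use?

9

Put 6 m³ in container 1; 14 m³ remain.
Put 11 m³ in container 1; 3 m³ remain.
Put 2 m³ in container 1; 1 m³ remain.
Put 1 m³ in container 1; 0 m³ remain.
Put 15 m³ in container 2; 5 m³ remain.
Put 2 m³ in container 2; 3 m³ remain.
Put 4 m³ in container 3; 16 m³ remain.
Put 1 m³ in container 2; 2 m³ remain.
Put 15 m³ in container 3; 1 m³ remain.
Put 13 m³ in container 4; 7 m³ remain.
Put 13 m³ in container 5; 7 m³ remain.
Put 11 m³ in container 6; 9 m³ remain.
Put 14 m³ in container 7; 6 m³ remain.
Put 11 m³ in container 8; 9 m³ remain.
Put 12 m³ in container 9; 8 m³ remain.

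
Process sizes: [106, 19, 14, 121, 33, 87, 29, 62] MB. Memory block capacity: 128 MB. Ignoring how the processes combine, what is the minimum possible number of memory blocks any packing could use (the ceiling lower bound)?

4 memory blocks

Total size = 106 + 19 + 14 + 121 + 33 + 87 + 29 + 62 = 471 MB.
⌈471 / 128⌉ = 4.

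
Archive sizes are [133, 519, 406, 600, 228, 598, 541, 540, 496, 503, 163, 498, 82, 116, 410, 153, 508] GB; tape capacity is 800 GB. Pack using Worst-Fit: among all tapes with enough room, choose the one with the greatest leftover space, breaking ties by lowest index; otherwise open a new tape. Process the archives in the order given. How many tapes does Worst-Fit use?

11 tapes

tape 1: place 133 GB, 667 GB left
tape 1: place 519 GB, 148 GB left
tape 2: place 406 GB, 394 GB left
tape 3: place 600 GB, 200 GB left
tape 2: place 228 GB, 166 GB left
tape 4: place 598 GB, 202 GB left
tape 5: place 541 GB, 259 GB left
tape 6: place 540 GB, 260 GB left
tape 7: place 496 GB, 304 GB left
tape 8: place 503 GB, 297 GB left
tape 7: place 163 GB, 141 GB left
tape 9: place 498 GB, 302 GB left
tape 9: place 82 GB, 220 GB left
tape 8: place 116 GB, 181 GB left
tape 10: place 410 GB, 390 GB left
tape 10: place 153 GB, 237 GB left
tape 11: place 508 GB, 292 GB left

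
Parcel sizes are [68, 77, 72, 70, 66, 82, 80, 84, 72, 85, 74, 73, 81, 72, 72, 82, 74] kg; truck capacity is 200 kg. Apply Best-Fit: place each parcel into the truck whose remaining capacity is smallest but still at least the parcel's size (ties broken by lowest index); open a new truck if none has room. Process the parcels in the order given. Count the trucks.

9 trucks

truck 1: place 68 kg, 132 kg left
truck 1: place 77 kg, 55 kg left
truck 2: place 72 kg, 128 kg left
truck 2: place 70 kg, 58 kg left
truck 3: place 66 kg, 134 kg left
truck 3: place 82 kg, 52 kg left
truck 4: place 80 kg, 120 kg left
truck 4: place 84 kg, 36 kg left
truck 5: place 72 kg, 128 kg left
truck 5: place 85 kg, 43 kg left
truck 6: place 74 kg, 126 kg left
truck 6: place 73 kg, 53 kg left
truck 7: place 81 kg, 119 kg left
truck 7: place 72 kg, 47 kg left
truck 8: place 72 kg, 128 kg left
truck 8: place 82 kg, 46 kg left
truck 9: place 74 kg, 126 kg left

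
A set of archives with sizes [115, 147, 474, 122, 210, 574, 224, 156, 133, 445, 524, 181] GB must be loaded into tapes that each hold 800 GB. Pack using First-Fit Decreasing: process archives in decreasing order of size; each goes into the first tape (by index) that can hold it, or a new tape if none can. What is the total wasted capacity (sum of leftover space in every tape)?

695

Sorted descending: 574, 524, 474, 445, 224, 210, 181, 156, 147, 133, 122, 115.
tape 1: place 574 GB, 226 GB left
tape 2: place 524 GB, 276 GB left
tape 3: place 474 GB, 326 GB left
tape 4: place 445 GB, 355 GB left
tape 1: place 224 GB, 2 GB left
tape 2: place 210 GB, 66 GB left
tape 3: place 181 GB, 145 GB left
tape 4: place 156 GB, 199 GB left
tape 4: place 147 GB, 52 GB left
tape 3: place 133 GB, 12 GB left
tape 5: place 122 GB, 678 GB left
tape 5: place 115 GB, 563 GB left
5 tapes × 800 GB = 4000 GB; used 3305 GB; unused 695 GB.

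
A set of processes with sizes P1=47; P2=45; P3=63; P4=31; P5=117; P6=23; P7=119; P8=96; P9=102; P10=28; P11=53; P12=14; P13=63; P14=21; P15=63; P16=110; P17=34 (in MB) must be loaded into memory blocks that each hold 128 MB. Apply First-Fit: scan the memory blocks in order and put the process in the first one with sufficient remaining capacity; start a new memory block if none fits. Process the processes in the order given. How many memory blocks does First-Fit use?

9 memory blocks

P1 (47 MB) → memory block 1 (remaining 81 MB)
P2 (45 MB) → memory block 1 (remaining 36 MB)
P3 (63 MB) → memory block 2 (remaining 65 MB)
P4 (31 MB) → memory block 1 (remaining 5 MB)
P5 (117 MB) → memory block 3 (remaining 11 MB)
P6 (23 MB) → memory block 2 (remaining 42 MB)
P7 (119 MB) → memory block 4 (remaining 9 MB)
P8 (96 MB) → memory block 5 (remaining 32 MB)
P9 (102 MB) → memory block 6 (remaining 26 MB)
P10 (28 MB) → memory block 2 (remaining 14 MB)
P11 (53 MB) → memory block 7 (remaining 75 MB)
P12 (14 MB) → memory block 2 (remaining 0 MB)
P13 (63 MB) → memory block 7 (remaining 12 MB)
P14 (21 MB) → memory block 5 (remaining 11 MB)
P15 (63 MB) → memory block 8 (remaining 65 MB)
P16 (110 MB) → memory block 9 (remaining 18 MB)
P17 (34 MB) → memory block 8 (remaining 31 MB)
Final memory blocks: [47,45,31] [63,23,28,14] [117] [119] [96,21] [102] [53,63] [63,34] [110].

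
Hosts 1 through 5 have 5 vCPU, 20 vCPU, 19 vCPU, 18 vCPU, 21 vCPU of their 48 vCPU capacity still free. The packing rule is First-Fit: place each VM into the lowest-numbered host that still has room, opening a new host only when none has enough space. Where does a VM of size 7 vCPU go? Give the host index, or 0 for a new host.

Hosts with room: host 2 (20 vCPU), host 3 (19 vCPU), host 4 (18 vCPU), host 5 (21 vCPU).
The first with room is host 2.

2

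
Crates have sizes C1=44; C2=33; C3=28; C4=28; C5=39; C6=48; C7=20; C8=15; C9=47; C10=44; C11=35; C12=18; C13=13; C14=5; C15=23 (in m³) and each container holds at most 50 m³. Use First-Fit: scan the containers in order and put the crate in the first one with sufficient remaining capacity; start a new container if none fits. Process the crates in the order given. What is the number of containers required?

Put C1 (44 m³) in container 1; 6 m³ remain.
Put C2 (33 m³) in container 2; 17 m³ remain.
Put C3 (28 m³) in container 3; 22 m³ remain.
Put C4 (28 m³) in container 4; 22 m³ remain.
Put C5 (39 m³) in container 5; 11 m³ remain.
Put C6 (48 m³) in container 6; 2 m³ remain.
Put C7 (20 m³) in container 3; 2 m³ remain.
Put C8 (15 m³) in container 2; 2 m³ remain.
Put C9 (47 m³) in container 7; 3 m³ remain.
Put C10 (44 m³) in container 8; 6 m³ remain.
Put C11 (35 m³) in container 9; 15 m³ remain.
Put C12 (18 m³) in container 4; 4 m³ remain.
Put C13 (13 m³) in container 9; 2 m³ remain.
Put C14 (5 m³) in container 1; 1 m³ remain.
Put C15 (23 m³) in container 10; 27 m³ remain.
Final containers: [44,5] [33,15] [28,20] [28,18] [39] [48] [47] [44] [35,13] [23].

10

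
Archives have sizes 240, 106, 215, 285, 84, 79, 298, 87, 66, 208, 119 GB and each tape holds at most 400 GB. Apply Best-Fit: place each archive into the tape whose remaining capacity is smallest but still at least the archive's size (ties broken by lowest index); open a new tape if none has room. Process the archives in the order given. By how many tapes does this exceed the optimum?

Best-Fit: [240,106] [215,79,66] [285,84] [298,87] [208,119] → 5 tapes.
Total size 1787 GB; any packing needs at least ⌈1787/400⌉ = 5 tapes.
So 5 is already optimal.

0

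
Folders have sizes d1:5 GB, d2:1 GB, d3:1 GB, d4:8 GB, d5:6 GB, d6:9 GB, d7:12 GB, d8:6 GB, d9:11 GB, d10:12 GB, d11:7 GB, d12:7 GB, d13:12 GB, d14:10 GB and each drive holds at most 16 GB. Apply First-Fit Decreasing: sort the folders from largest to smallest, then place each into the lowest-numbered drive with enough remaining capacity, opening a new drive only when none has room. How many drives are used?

Sorted descending: 12, 12, 12, 11, 10, 9, 8, 7, 7, 6, 6, 5, 1, 1.
12 GB → drive 1 (remaining 4 GB)
12 GB → drive 2 (remaining 4 GB)
12 GB → drive 3 (remaining 4 GB)
11 GB → drive 4 (remaining 5 GB)
10 GB → drive 5 (remaining 6 GB)
9 GB → drive 6 (remaining 7 GB)
8 GB → drive 7 (remaining 8 GB)
7 GB → drive 6 (remaining 0 GB)
7 GB → drive 7 (remaining 1 GB)
6 GB → drive 5 (remaining 0 GB)
6 GB → drive 8 (remaining 10 GB)
5 GB → drive 4 (remaining 0 GB)
1 GB → drive 1 (remaining 3 GB)
1 GB → drive 1 (remaining 2 GB)
Final drives: [12,1,1] [12] [12] [11,5] [10,6] [9,7] [8,7] [6].

8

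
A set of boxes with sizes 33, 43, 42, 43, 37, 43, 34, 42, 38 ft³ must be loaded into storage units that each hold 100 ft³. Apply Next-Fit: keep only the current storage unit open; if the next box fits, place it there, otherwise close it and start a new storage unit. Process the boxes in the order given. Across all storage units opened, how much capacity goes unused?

Put 33 ft³ in storage unit 1; 67 ft³ remain.
Put 43 ft³ in storage unit 1; 24 ft³ remain.
Put 42 ft³ in storage unit 2; 58 ft³ remain.
Put 43 ft³ in storage unit 2; 15 ft³ remain.
Put 37 ft³ in storage unit 3; 63 ft³ remain.
Put 43 ft³ in storage unit 3; 20 ft³ remain.
Put 34 ft³ in storage unit 4; 66 ft³ remain.
Put 42 ft³ in storage unit 4; 24 ft³ remain.
Put 38 ft³ in storage unit 5; 62 ft³ remain.
5 storage units × 100 ft³ = 500 ft³; used 355 ft³; unused 145 ft³.

145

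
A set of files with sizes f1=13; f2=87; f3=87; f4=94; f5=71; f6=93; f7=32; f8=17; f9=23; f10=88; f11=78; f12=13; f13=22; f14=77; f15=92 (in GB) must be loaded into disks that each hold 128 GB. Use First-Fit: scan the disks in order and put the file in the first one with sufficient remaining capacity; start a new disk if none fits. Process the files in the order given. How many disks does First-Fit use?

9

f1 (13 GB) → disk 1 (remaining 115 GB)
f2 (87 GB) → disk 1 (remaining 28 GB)
f3 (87 GB) → disk 2 (remaining 41 GB)
f4 (94 GB) → disk 3 (remaining 34 GB)
f5 (71 GB) → disk 4 (remaining 57 GB)
f6 (93 GB) → disk 5 (remaining 35 GB)
f7 (32 GB) → disk 2 (remaining 9 GB)
f8 (17 GB) → disk 1 (remaining 11 GB)
f9 (23 GB) → disk 3 (remaining 11 GB)
f10 (88 GB) → disk 6 (remaining 40 GB)
f11 (78 GB) → disk 7 (remaining 50 GB)
f12 (13 GB) → disk 4 (remaining 44 GB)
f13 (22 GB) → disk 4 (remaining 22 GB)
f14 (77 GB) → disk 8 (remaining 51 GB)
f15 (92 GB) → disk 9 (remaining 36 GB)
Final disks: [13,87,17] [87,32] [94,23] [71,13,22] [93] [88] [78] [77] [92].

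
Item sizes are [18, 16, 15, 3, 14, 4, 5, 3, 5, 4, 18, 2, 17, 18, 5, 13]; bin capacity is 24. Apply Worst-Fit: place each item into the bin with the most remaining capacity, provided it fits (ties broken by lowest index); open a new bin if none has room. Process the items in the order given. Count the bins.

18 → bin 1 (remaining 6)
16 → bin 2 (remaining 8)
15 → bin 3 (remaining 9)
3 → bin 3 (remaining 6)
14 → bin 4 (remaining 10)
4 → bin 4 (remaining 6)
5 → bin 2 (remaining 3)
3 → bin 1 (remaining 3)
5 → bin 3 (remaining 1)
4 → bin 4 (remaining 2)
18 → bin 5 (remaining 6)
2 → bin 5 (remaining 4)
17 → bin 6 (remaining 7)
18 → bin 7 (remaining 6)
5 → bin 6 (remaining 2)
13 → bin 8 (remaining 11)

8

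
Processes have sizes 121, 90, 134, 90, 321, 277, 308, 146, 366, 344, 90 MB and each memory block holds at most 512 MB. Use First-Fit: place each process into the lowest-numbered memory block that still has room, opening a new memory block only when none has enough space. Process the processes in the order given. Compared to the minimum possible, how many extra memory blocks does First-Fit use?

1

First-Fit: [121,90,134,90] [321,146] [277,90] [308] [366] [344] → 6 memory blocks.
Total size 2287 MB; any packing needs at least ⌈2287/512⌉ = 5 memory blocks.
An optimal packing achieves that bound: [366,146] [344,134] [321,121] [308,90,90] [277,90] → 5 memory blocks.
Excess: 6 − 5 = 1.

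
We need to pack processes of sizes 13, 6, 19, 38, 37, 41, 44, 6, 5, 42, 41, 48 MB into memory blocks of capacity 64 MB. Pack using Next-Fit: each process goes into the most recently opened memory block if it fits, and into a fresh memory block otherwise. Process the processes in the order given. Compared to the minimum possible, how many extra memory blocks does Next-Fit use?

Next-Fit: [13,6,19] [38] [37] [41] [44,6,5] [42] [41] [48] → 8 memory blocks.
7 processes exceed 32 MB (half the capacity), and no two of those can share a memory block, so at least 7 memory blocks are needed.
An optimal packing achieves that bound: [48,13] [44,19] [42,6,6,5] [41] [41] [38] [37] → 7 memory blocks.
Excess: 8 − 7 = 1.

1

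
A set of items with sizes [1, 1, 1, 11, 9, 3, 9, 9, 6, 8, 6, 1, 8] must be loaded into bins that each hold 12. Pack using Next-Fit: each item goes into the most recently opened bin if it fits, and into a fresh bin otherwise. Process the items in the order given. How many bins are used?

9

1 → bin 1 (remaining 11)
1 → bin 1 (remaining 10)
1 → bin 1 (remaining 9)
11 → bin 2 (remaining 1)
9 → bin 3 (remaining 3)
3 → bin 3 (remaining 0)
9 → bin 4 (remaining 3)
9 → bin 5 (remaining 3)
6 → bin 6 (remaining 6)
8 → bin 7 (remaining 4)
6 → bin 8 (remaining 6)
1 → bin 8 (remaining 5)
8 → bin 9 (remaining 4)
Final bins: [1,1,1] [11] [9,3] [9] [9] [6] [8] [6,1] [8].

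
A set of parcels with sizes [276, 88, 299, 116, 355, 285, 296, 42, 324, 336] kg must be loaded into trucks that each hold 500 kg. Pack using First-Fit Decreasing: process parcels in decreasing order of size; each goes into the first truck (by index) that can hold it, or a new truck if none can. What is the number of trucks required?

Sorted descending: 355, 336, 324, 299, 296, 285, 276, 116, 88, 42.
Put 355 kg in truck 1; 145 kg remain.
Put 336 kg in truck 2; 164 kg remain.
Put 324 kg in truck 3; 176 kg remain.
Put 299 kg in truck 4; 201 kg remain.
Put 296 kg in truck 5; 204 kg remain.
Put 285 kg in truck 6; 215 kg remain.
Put 276 kg in truck 7; 224 kg remain.
Put 116 kg in truck 1; 29 kg remain.
Put 88 kg in truck 2; 76 kg remain.
Put 42 kg in truck 2; 34 kg remain.

7 trucks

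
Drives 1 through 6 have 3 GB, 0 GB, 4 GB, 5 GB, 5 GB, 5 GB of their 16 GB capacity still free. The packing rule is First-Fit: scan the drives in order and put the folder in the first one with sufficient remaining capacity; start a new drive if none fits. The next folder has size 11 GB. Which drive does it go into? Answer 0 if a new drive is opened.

0

No drive has ≥ 11 GB free, so a new drive is opened.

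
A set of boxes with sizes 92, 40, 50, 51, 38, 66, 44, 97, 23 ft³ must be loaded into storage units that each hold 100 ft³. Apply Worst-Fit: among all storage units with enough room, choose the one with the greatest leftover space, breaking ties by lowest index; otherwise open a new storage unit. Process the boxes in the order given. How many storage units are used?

6

92 ft³ → storage unit 1 (remaining 8 ft³)
40 ft³ → storage unit 2 (remaining 60 ft³)
50 ft³ → storage unit 2 (remaining 10 ft³)
51 ft³ → storage unit 3 (remaining 49 ft³)
38 ft³ → storage unit 3 (remaining 11 ft³)
66 ft³ → storage unit 4 (remaining 34 ft³)
44 ft³ → storage unit 5 (remaining 56 ft³)
97 ft³ → storage unit 6 (remaining 3 ft³)
23 ft³ → storage unit 5 (remaining 33 ft³)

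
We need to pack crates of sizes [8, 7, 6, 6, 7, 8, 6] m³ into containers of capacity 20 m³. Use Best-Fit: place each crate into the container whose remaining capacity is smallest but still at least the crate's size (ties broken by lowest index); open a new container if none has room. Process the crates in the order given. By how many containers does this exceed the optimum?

0

Best-Fit: [8,7] [6,6,7] [8,6] → 3 containers.
Total size 48 m³; any packing needs at least ⌈48/20⌉ = 3 containers.
So 3 is already optimal.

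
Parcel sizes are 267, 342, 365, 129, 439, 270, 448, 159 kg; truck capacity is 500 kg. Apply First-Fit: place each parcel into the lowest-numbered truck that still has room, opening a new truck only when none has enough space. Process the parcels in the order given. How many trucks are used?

Put 267 kg in truck 1; 233 kg remain.
Put 342 kg in truck 2; 158 kg remain.
Put 365 kg in truck 3; 135 kg remain.
Put 129 kg in truck 1; 104 kg remain.
Put 439 kg in truck 4; 61 kg remain.
Put 270 kg in truck 5; 230 kg remain.
Put 448 kg in truck 6; 52 kg remain.
Put 159 kg in truck 5; 71 kg remain.

6 trucks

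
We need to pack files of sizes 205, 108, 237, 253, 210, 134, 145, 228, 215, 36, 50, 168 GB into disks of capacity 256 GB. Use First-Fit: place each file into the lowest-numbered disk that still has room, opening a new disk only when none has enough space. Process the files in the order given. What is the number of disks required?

9 disks

disk 1: place 205 GB, 51 GB left
disk 2: place 108 GB, 148 GB left
disk 3: place 237 GB, 19 GB left
disk 4: place 253 GB, 3 GB left
disk 5: place 210 GB, 46 GB left
disk 2: place 134 GB, 14 GB left
disk 6: place 145 GB, 111 GB left
disk 7: place 228 GB, 28 GB left
disk 8: place 215 GB, 41 GB left
disk 1: place 36 GB, 15 GB left
disk 6: place 50 GB, 61 GB left
disk 9: place 168 GB, 88 GB left
Final disks: [205,36] [108,134] [237] [253] [210] [145,50] [228] [215] [168].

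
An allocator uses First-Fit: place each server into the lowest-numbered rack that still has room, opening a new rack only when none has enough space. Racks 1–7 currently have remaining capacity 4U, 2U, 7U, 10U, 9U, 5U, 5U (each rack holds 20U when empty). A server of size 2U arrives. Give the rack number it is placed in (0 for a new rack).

Racks with room: rack 1 (4U), rack 2 (2U), rack 3 (7U), rack 4 (10U), rack 5 (9U), rack 6 (5U), rack 7 (5U).
The first with room is rack 1.

1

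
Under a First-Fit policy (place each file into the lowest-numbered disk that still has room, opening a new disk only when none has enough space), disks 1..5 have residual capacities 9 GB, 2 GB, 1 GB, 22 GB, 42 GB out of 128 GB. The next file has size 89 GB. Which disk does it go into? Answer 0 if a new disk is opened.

0

No disk has ≥ 89 GB free, so a new disk is opened.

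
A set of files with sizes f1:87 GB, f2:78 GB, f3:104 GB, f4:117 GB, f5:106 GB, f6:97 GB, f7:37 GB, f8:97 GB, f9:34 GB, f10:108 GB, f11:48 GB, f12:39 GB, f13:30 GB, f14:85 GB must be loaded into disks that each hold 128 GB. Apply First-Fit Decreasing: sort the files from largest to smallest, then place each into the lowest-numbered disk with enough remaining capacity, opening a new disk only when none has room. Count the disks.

Sorted descending: 117, 108, 106, 104, 97, 97, 87, 85, 78, 48, 39, 37, 34, 30.
disk 1: place 117 GB, 11 GB left
disk 2: place 108 GB, 20 GB left
disk 3: place 106 GB, 22 GB left
disk 4: place 104 GB, 24 GB left
disk 5: place 97 GB, 31 GB left
disk 6: place 97 GB, 31 GB left
disk 7: place 87 GB, 41 GB left
disk 8: place 85 GB, 43 GB left
disk 9: place 78 GB, 50 GB left
disk 9: place 48 GB, 2 GB left
disk 7: place 39 GB, 2 GB left
disk 8: place 37 GB, 6 GB left
disk 10: place 34 GB, 94 GB left
disk 5: place 30 GB, 1 GB left

10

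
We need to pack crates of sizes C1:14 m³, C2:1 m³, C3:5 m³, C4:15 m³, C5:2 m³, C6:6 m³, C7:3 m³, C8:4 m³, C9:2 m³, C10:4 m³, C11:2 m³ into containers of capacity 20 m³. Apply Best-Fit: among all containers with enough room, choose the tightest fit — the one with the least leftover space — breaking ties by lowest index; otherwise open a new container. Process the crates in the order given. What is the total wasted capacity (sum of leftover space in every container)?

Put C1 (14 m³) in container 1; 6 m³ remain.
Put C2 (1 m³) in container 1; 5 m³ remain.
Put C3 (5 m³) in container 1; 0 m³ remain.
Put C4 (15 m³) in container 2; 5 m³ remain.
Put C5 (2 m³) in container 2; 3 m³ remain.
Put C6 (6 m³) in container 3; 14 m³ remain.
Put C7 (3 m³) in container 2; 0 m³ remain.
Put C8 (4 m³) in container 3; 10 m³ remain.
Put C9 (2 m³) in container 3; 8 m³ remain.
Put C10 (4 m³) in container 3; 4 m³ remain.
Put C11 (2 m³) in container 3; 2 m³ remain.
3 containers × 20 m³ = 60 m³; used 58 m³; unused 2 m³.

2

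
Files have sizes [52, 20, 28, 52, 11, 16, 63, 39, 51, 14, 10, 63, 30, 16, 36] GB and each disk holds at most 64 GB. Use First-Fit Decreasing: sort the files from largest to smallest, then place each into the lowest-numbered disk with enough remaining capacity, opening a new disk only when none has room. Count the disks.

9 disks

Sorted descending: 63, 63, 52, 52, 51, 39, 36, 30, 28, 20, 16, 16, 14, 11, 10.
63 GB → disk 1 (remaining 1 GB)
63 GB → disk 2 (remaining 1 GB)
52 GB → disk 3 (remaining 12 GB)
52 GB → disk 4 (remaining 12 GB)
51 GB → disk 5 (remaining 13 GB)
39 GB → disk 6 (remaining 25 GB)
36 GB → disk 7 (remaining 28 GB)
30 GB → disk 8 (remaining 34 GB)
28 GB → disk 7 (remaining 0 GB)
20 GB → disk 6 (remaining 5 GB)
16 GB → disk 8 (remaining 18 GB)
16 GB → disk 8 (remaining 2 GB)
14 GB → disk 9 (remaining 50 GB)
11 GB → disk 3 (remaining 1 GB)
10 GB → disk 4 (remaining 2 GB)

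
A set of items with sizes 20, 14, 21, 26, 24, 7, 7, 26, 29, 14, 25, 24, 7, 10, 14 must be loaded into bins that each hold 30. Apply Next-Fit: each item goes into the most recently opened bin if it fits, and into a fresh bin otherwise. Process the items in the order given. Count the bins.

13 bins

20 → bin 1 (remaining 10)
14 → bin 2 (remaining 16)
21 → bin 3 (remaining 9)
26 → bin 4 (remaining 4)
24 → bin 5 (remaining 6)
7 → bin 6 (remaining 23)
7 → bin 6 (remaining 16)
26 → bin 7 (remaining 4)
29 → bin 8 (remaining 1)
14 → bin 9 (remaining 16)
25 → bin 10 (remaining 5)
24 → bin 11 (remaining 6)
7 → bin 12 (remaining 23)
10 → bin 12 (remaining 13)
14 → bin 13 (remaining 16)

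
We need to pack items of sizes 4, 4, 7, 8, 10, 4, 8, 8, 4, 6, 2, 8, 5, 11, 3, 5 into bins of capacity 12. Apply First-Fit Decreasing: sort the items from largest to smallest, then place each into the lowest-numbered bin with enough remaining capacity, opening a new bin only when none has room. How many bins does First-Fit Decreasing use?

Sorted descending: 11, 10, 8, 8, 8, 8, 7, 6, 5, 5, 4, 4, 4, 4, 3, 2.
bin 1: place 11, 1 left
bin 2: place 10, 2 left
bin 3: place 8, 4 left
bin 4: place 8, 4 left
bin 5: place 8, 4 left
bin 6: place 8, 4 left
bin 7: place 7, 5 left
bin 8: place 6, 6 left
bin 7: place 5, 0 left
bin 8: place 5, 1 left
bin 3: place 4, 0 left
bin 4: place 4, 0 left
bin 5: place 4, 0 left
bin 6: place 4, 0 left
bin 9: place 3, 9 left
bin 2: place 2, 0 left

9 bins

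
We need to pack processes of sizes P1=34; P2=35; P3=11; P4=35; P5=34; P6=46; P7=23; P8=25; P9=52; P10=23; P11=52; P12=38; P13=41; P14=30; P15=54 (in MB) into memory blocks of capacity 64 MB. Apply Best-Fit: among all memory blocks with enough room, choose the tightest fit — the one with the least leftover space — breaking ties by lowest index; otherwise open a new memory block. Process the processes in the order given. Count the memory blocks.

11 memory blocks

P1 (34 MB) → memory block 1 (remaining 30 MB)
P2 (35 MB) → memory block 2 (remaining 29 MB)
P3 (11 MB) → memory block 2 (remaining 18 MB)
P4 (35 MB) → memory block 3 (remaining 29 MB)
P5 (34 MB) → memory block 4 (remaining 30 MB)
P6 (46 MB) → memory block 5 (remaining 18 MB)
P7 (23 MB) → memory block 3 (remaining 6 MB)
P8 (25 MB) → memory block 1 (remaining 5 MB)
P9 (52 MB) → memory block 6 (remaining 12 MB)
P10 (23 MB) → memory block 4 (remaining 7 MB)
P11 (52 MB) → memory block 7 (remaining 12 MB)
P12 (38 MB) → memory block 8 (remaining 26 MB)
P13 (41 MB) → memory block 9 (remaining 23 MB)
P14 (30 MB) → memory block 10 (remaining 34 MB)
P15 (54 MB) → memory block 11 (remaining 10 MB)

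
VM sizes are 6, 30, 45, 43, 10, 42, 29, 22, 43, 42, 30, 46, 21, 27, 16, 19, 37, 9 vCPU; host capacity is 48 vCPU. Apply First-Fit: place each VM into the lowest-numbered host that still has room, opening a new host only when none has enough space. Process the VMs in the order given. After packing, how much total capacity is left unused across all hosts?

Put 6 vCPU in host 1; 42 vCPU remain.
Put 30 vCPU in host 1; 12 vCPU remain.
Put 45 vCPU in host 2; 3 vCPU remain.
Put 43 vCPU in host 3; 5 vCPU remain.
Put 10 vCPU in host 1; 2 vCPU remain.
Put 42 vCPU in host 4; 6 vCPU remain.
Put 29 vCPU in host 5; 19 vCPU remain.
Put 22 vCPU in host 6; 26 vCPU remain.
Put 43 vCPU in host 7; 5 vCPU remain.
Put 42 vCPU in host 8; 6 vCPU remain.
Put 30 vCPU in host 9; 18 vCPU remain.
Put 46 vCPU in host 10; 2 vCPU remain.
Put 21 vCPU in host 6; 5 vCPU remain.
Put 27 vCPU in host 11; 21 vCPU remain.
Put 16 vCPU in host 5; 3 vCPU remain.
Put 19 vCPU in host 11; 2 vCPU remain.
Put 37 vCPU in host 12; 11 vCPU remain.
Put 9 vCPU in host 9; 9 vCPU remain.
12 hosts × 48 vCPU = 576 vCPU; used 517 vCPU; unused 59 vCPU.

59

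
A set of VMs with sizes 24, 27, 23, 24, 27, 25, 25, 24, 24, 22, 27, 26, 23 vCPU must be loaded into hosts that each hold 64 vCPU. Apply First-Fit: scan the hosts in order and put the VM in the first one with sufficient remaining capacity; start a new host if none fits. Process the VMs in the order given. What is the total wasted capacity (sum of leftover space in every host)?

Put 24 vCPU in host 1; 40 vCPU remain.
Put 27 vCPU in host 1; 13 vCPU remain.
Put 23 vCPU in host 2; 41 vCPU remain.
Put 24 vCPU in host 2; 17 vCPU remain.
Put 27 vCPU in host 3; 37 vCPU remain.
Put 25 vCPU in host 3; 12 vCPU remain.
Put 25 vCPU in host 4; 39 vCPU remain.
Put 24 vCPU in host 4; 15 vCPU remain.
Put 24 vCPU in host 5; 40 vCPU remain.
Put 22 vCPU in host 5; 18 vCPU remain.
Put 27 vCPU in host 6; 37 vCPU remain.
Put 26 vCPU in host 6; 11 vCPU remain.
Put 23 vCPU in host 7; 41 vCPU remain.
7 hosts × 64 vCPU = 448 vCPU; used 321 vCPU; unused 127 vCPU.

127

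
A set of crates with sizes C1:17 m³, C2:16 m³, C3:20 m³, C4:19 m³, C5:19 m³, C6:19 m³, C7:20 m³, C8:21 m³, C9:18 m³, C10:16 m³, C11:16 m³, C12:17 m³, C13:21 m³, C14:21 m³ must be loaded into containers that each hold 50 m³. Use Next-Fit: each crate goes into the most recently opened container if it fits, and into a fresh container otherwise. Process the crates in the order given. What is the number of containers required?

container 1: place C1 (17 m³), 33 m³ left
container 1: place C2 (16 m³), 17 m³ left
container 2: place C3 (20 m³), 30 m³ left
container 2: place C4 (19 m³), 11 m³ left
container 3: place C5 (19 m³), 31 m³ left
container 3: place C6 (19 m³), 12 m³ left
container 4: place C7 (20 m³), 30 m³ left
container 4: place C8 (21 m³), 9 m³ left
container 5: place C9 (18 m³), 32 m³ left
container 5: place C10 (16 m³), 16 m³ left
container 5: place C11 (16 m³), 0 m³ left
container 6: place C12 (17 m³), 33 m³ left
container 6: place C13 (21 m³), 12 m³ left
container 7: place C14 (21 m³), 29 m³ left

7 containers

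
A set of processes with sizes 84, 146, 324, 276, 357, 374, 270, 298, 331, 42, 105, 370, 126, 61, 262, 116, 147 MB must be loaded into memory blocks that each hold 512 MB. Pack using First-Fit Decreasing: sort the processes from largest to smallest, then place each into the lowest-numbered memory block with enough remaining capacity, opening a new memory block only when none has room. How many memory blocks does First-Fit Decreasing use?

9 memory blocks

Sorted descending: 374, 370, 357, 331, 324, 298, 276, 270, 262, 147, 146, 126, 116, 105, 84, 61, 42.
Put 374 MB in memory block 1; 138 MB remain.
Put 370 MB in memory block 2; 142 MB remain.
Put 357 MB in memory block 3; 155 MB remain.
Put 331 MB in memory block 4; 181 MB remain.
Put 324 MB in memory block 5; 188 MB remain.
Put 298 MB in memory block 6; 214 MB remain.
Put 276 MB in memory block 7; 236 MB remain.
Put 270 MB in memory block 8; 242 MB remain.
Put 262 MB in memory block 9; 250 MB remain.
Put 147 MB in memory block 3; 8 MB remain.
Put 146 MB in memory block 4; 35 MB remain.
Put 126 MB in memory block 1; 12 MB remain.
Put 116 MB in memory block 2; 26 MB remain.
Put 105 MB in memory block 5; 83 MB remain.
Put 84 MB in memory block 6; 130 MB remain.
Put 61 MB in memory block 5; 22 MB remain.
Put 42 MB in memory block 6; 88 MB remain.
Final memory blocks: [374,126] [370,116] [357,147] [331,146] [324,105,61] [298,84,42] [276] [270] [262].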